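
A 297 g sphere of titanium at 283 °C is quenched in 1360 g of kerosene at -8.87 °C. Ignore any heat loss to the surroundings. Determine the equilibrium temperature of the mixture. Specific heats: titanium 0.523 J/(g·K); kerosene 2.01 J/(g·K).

Heat gained plus heat lost sum to zero:
297*0.523*(T − 283) + 1360*2.01*(T − (-8.87)) = 0
155.33(T − 283) + 2733.6(T − (-8.87)) = 0
2888.9 T = 19712
T ≈ 6.82 °C

T_f ≈ 6.8 °C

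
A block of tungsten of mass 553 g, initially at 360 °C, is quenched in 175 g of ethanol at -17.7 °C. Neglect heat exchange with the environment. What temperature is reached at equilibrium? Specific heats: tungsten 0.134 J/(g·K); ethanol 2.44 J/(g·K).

T_f ≈ 38.2 °C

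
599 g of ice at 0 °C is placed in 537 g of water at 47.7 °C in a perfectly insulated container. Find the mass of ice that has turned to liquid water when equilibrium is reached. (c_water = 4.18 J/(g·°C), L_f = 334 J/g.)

Cooling the water to 0 °C releases 537×4.18×47.7 = 107070 J.
Melting all 599 g of ice would need 599×334 = 200066 J.
Since 107070 < 200066 J, not all the ice melts; equilibrium is at 0 °C.
Mass melted = 107070/334 ≈ 320.6 g.

m_melted ≈ 321 g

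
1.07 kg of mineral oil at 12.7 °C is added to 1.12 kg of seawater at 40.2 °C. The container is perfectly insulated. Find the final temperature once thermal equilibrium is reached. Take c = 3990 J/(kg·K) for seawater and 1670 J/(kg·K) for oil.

Set heat shed by the hot body equal to heat absorbed by the cold body:
1.12×3990×(40.2 − T) = 1.07×1670×(T − 12.7)
4468.8(40.2 − T) = 1786.9(T − 12.7)
6255.7 T = 202339  ⇒  T ≈ 32.34 °C

T_f ≈ 32.3 °C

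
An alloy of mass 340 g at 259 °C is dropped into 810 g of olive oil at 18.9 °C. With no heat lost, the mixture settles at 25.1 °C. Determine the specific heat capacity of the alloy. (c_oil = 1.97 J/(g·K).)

Let T be the final temperature. ΣQ_i = 0:
340×c×(25.1 − 259) + 810×1.97×(25.1 − 18.9) = 0
-79526 c = -9893.3
c = -9893.3/-79526 ≈ 0.1244 J/(g·K)

c ≈ 0.124 J/(g·K)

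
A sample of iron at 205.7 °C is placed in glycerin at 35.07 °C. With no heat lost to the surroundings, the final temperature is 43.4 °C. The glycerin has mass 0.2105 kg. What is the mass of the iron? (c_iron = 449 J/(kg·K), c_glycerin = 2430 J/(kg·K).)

Heat lost by the iron = heat gained by the glycerin:
m·449·(205.7 − 43.4) = 0.2105·2430·(43.4 − 35.07)
72873 m = 4260.9  ⇒  m ≈ 0.05847 kg

m ≈ 0.0585 kg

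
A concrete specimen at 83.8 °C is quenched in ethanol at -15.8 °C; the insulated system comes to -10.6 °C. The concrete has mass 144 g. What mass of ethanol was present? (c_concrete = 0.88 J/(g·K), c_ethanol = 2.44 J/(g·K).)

m ≈ 943 g

|Q_concrete| = |Q_ethanol|:
144×0.88×(83.8 − -10.6) = m×2.44×(-10.6 − (-15.8))
12.69 m = 11962  ⇒  m ≈ 942.8 g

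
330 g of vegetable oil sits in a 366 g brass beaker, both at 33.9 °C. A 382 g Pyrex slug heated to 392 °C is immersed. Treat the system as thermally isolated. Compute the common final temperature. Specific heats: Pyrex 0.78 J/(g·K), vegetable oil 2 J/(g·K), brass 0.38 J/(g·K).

T_f ≈ 131.2 °C

Setting the total heat transfer to zero:
382·0.78·(T − 392) + 330·2·(T − 33.9) + 366·0.38·(T − 33.9) = 0
297.96(T − 392) + 660(T − 33.9) + 139.08(T − 33.9) = 0
(297.96 + 660 + 139.08) T = 297.96·392 + 660·33.9 + 139.08·33.9
T = 143889/1097 ≈ 131.16 °C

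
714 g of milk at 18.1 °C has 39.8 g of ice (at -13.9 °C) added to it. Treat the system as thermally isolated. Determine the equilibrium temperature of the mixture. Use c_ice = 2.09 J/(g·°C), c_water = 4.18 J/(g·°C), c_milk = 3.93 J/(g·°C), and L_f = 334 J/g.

T_f ≈ 12.2 °C

Net heat exchanged in the isolated system is zero:
ice -13.9→0 °C: 39.8·2.09·13.9 = 1156.2
  fusion: m_ice L_f = 39.8·334 = 13293
  meltwater 0→T: 39.8·4.18·T = 166.36 T
  milk: 2806(T − 18.1)
2972.4 T = 50789 − 14449 = 36340
T ≈ 12.23 °C. Since T > 0 °C, the all-ice-melts assumption holds.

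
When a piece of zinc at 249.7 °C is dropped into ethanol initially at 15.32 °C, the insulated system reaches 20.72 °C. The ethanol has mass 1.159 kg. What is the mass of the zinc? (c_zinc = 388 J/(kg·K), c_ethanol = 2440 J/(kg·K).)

m ≈ 0.172 kg

|Q_zinc| = |Q_ethanol|:
m·388·(249.7 − 20.72) = 1.159·2440·(20.72 − 15.32)
88844 m = 15271  ⇒  m ≈ 0.1719 kg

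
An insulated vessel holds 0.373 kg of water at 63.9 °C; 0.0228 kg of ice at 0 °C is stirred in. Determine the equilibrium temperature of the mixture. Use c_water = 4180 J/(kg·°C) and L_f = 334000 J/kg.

T_f ≈ 55.6 °C

Conservation of energy gives ΣQ = 0:
fusion: m_ice L_f = 0.0228×334000 = 7615.2
  warm the meltwater: 95.3 T
  water cools: 0.373×4180×(T − 63.9) = 1559.1(T − 63.9)
1654.4 T = 99629 − 7615.2 = 92014
T ≈ 55.62 °C. Since T > 0 °C, the all-ice-melts assumption holds.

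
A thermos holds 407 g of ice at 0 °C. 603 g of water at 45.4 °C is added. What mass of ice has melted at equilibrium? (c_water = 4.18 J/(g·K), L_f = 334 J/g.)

Heat available from the water dropping to 0 °C: 603·4.18·45.4 = 114433 J.
To melt every bit of ice: 407·334 = 135938 J.
That's not enough to melt it all — equilibrium is at 0 °C with ice remaining.
Mass melted = 114433/334 ≈ 342.6 g.

m_melted ≈ 343 g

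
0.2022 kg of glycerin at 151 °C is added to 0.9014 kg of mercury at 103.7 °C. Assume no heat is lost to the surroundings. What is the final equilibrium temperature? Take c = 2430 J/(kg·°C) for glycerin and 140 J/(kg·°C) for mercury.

Net heat exchanged in the isolated system is zero:
0.2022*2430*(T − 151) + 0.9014*140*(T − 103.7) = 0
491.35(T − 151) + 126.2(T − 103.7) = 0
617.54 T = 87280
T ≈ 141.33 °C

T_f ≈ 141.3 °C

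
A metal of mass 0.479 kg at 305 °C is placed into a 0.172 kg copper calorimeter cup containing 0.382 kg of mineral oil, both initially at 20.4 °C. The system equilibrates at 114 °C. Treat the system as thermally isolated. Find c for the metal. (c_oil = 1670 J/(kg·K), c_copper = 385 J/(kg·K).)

c ≈ 720 J/(kg·K)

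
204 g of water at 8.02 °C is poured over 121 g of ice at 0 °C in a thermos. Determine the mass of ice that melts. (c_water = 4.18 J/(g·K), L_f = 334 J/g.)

m_melted ≈ 20.5 g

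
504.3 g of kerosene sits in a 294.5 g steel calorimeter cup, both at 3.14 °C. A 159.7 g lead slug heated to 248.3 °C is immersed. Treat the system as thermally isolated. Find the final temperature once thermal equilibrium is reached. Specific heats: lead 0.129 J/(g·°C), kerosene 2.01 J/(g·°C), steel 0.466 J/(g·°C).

T_f ≈ 7.5 °C

Taking heat into each body as positive, Σ m c ΔT = 0:
159.7×0.129×(T − 248.3) + 504.3×2.01×(T − 3.14) + 294.5×0.466×(T − 3.14) = 0
(20.6 + 1013.6 + 137.24) T = 20.6×248.3 + 1013.6×3.14 + 137.24×3.14
T ≈ 7.45 °C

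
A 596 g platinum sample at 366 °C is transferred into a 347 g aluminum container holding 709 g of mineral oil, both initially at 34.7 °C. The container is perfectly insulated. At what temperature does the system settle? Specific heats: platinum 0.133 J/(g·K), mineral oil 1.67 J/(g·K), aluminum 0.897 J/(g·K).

Heat gained plus heat lost sum to zero:
596×0.133×(T − 366) + 709×1.67×(T − 34.7) + 347×0.897×(T − 34.7) = 0
79.27(T − 366) + 1184(T − 34.7) + 311.26(T − 34.7) = 0
(79.27 + 1184 + 311.26) T = 79.27×366 + 1184×34.7 + 311.26×34.7
T ≈ 51.38 °C

T_f ≈ 51.4 °C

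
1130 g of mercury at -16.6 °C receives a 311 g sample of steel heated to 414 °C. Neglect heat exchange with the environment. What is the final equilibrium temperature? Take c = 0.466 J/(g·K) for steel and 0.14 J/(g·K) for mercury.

T_f ≈ 189.3 °C

Set heat shed by the hot body equal to heat absorbed by the cold body:
311×0.466×(414 − T) = 1130×0.14×(T − (-16.6))
144.93(414 − T) = 158.2(T − (-16.6))
303.13 T = 57373  ⇒  T ≈ 189.27 °C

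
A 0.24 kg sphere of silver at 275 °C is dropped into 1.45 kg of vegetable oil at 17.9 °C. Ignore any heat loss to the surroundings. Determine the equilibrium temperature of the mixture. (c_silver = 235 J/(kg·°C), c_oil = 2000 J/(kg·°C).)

T_f ≈ 22.8 °C

Heat lost by the silver equals heat gained by the oil:
0.24*235*(275 − T) = 1.45*2000*(T − 17.9)
56.4(275 − T) = 2900(T − 17.9)
2956.4 T = 67420  ⇒  T ≈ 22.80 °C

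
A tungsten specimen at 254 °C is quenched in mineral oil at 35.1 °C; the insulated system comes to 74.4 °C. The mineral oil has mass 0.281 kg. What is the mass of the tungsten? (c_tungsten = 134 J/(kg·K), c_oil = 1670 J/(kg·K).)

m ≈ 0.766 kg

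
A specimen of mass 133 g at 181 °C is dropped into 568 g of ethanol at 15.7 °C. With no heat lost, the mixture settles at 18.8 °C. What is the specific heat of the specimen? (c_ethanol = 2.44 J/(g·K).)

Setting the total heat transfer to zero:
133·c·(18.8 − 181) + 568·2.44·(18.8 − 15.7) = 0
-21573 c = -4296.4
c = -4296.4/-21573 ≈ 0.1992 J/(g·K)

c ≈ 0.199 J/(g·K)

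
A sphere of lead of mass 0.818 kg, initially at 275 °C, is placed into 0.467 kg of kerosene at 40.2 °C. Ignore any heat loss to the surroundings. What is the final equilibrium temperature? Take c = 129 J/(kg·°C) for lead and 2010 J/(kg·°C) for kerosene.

T_f ≈ 63.9 °C

Heat lost by the lead equals heat gained by the kerosene:
0.818×129×(275 − T) = 0.467×2010×(T − 40.2)
105.52(275 − T) = 938.67(T − 40.2)
1044.2 T = 66753  ⇒  T ≈ 63.93 °C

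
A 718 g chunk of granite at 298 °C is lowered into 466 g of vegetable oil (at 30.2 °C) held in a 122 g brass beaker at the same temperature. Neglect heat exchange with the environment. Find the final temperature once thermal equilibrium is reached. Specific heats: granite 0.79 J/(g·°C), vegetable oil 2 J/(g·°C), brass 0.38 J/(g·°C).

T_f ≈ 128.5 °C

Taking heat into each body as positive, Σ m c ΔT = 0:
718*0.79*(T − 298) + 466*2*(T − 30.2) + 122*0.38*(T − 30.2) = 0
1545.6 T = 198578
T = 198578 / 1545.6 = 128 °C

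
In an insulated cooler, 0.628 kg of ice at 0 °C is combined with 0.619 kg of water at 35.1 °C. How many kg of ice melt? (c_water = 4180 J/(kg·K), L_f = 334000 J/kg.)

Cooling the water to 0 °C releases 0.619×4180×35.1 = 90818 J.
To melt every bit of ice: 0.628×334000 = 209752 J.
90818 J < 209752 J, so only part of the ice melts and the system sits at 0 °C.
m_melt = 90818 / L_f = 0.2719 kg.

m_melted ≈ 0.272 kg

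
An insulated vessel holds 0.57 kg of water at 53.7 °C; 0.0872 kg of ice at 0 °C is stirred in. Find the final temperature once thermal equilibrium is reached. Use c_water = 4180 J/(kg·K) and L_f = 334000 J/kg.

T_f ≈ 36.0 °C

Sum of m c ΔT and latent-heat terms is zero:
latent heat to melt: 0.0872·334000 = 29125; warm the meltwater: 364.5 T; water: 2382.6(T − 53.7)
2747.1 T = 127946 − 29125 = 98821
T ≈ 35.97 °C — above 0 °C, consistent with complete melting.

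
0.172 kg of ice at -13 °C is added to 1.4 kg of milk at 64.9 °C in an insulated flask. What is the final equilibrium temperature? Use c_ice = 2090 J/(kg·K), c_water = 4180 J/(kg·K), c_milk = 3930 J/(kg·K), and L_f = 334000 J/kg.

T_f ≈ 47.4 °C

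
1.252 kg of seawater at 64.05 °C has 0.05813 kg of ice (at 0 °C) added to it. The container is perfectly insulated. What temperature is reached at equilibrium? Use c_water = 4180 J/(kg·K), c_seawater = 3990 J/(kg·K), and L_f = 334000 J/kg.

T_f ≈ 57.4 °C

Energy balance with sensible and latent terms:
fusion: m_ice L_f = 0.05813·334000 = 19415
  warm the meltwater: 242.98 T
  seawater cools: 1.252·3990·(T − 64.05) = 4995.5(T − 64.05)
5238.5 T = 319960 − 19415 = 300545
T ≈ 57.37 °C. Since T > 0 °C, the all-ice-melts assumption holds.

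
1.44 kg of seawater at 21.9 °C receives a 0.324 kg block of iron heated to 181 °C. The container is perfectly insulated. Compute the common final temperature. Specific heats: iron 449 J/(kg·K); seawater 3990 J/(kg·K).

T_f ≈ 25.8 °C

T_f is the heat-capacity-weighted average of the initial temperatures:
T_f = (145.48×181 + 5745.6×21.9) / (145.48 + 5745.6)
    = 152160 / 5891.1 ≈ 25.83 °C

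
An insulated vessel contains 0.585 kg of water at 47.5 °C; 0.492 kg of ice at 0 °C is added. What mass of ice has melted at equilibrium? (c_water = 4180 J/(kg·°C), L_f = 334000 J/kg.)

m_melted ≈ 0.348 kg

Heat available from the water dropping to 0 °C: 0.585·4180·47.5 = 116152 J.
To melt every bit of ice: 0.492·334000 = 164328 J.
That's not enough to melt it all — equilibrium is at 0 °C with ice remaining.
m_melted·334000 = 116152  ⇒  m_melted ≈ 0.3478 kg.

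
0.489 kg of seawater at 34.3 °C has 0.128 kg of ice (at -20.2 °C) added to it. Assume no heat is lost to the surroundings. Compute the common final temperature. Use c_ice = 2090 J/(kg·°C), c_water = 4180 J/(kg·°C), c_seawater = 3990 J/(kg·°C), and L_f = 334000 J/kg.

T_f ≈ 7.5 °C

Conservation of energy gives ΣQ = 0:
warm ice to 0 °C: 0.128·2090·(0 − (-20.2)) = 5403.9; latent heat to melt: 0.128·334000 = 42752; meltwater 0→T: 0.128·4180·T = 535.04 T; seawater: 1951.1(T − 34.3)
2486.1 T = 66923 − 48156 = 18767
T ≈ 7.55 °C — above 0 °C, consistent with complete melting.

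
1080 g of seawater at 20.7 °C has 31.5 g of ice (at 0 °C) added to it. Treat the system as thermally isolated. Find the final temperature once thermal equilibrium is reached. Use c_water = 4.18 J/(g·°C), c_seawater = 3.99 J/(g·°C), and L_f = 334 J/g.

T_f ≈ 17.7 °C

Let T be the final temperature. ΣQ_i = 0:
melt ice: 31.5×334 = 10521; meltwater 0→T: 31.5×4.18×T = 131.67 T; seawater: 4309.2(T − 20.7)
4440.9 T = 89200 − 10521 = 78679
T ≈ 17.72 °C. Since T > 0 °C, the all-ice-melts assumption holds.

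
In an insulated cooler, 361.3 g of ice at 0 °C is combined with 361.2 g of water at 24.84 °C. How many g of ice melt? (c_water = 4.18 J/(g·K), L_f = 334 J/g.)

Heat available from the water dropping to 0 °C: 361.2·4.18·24.84 = 37504 J.
Melting all 361.3 g of ice would need 361.3·334 = 120674 J.
Since 37504 < 120674 J, not all the ice melts; equilibrium is at 0 °C.
Mass melted = 37504/334 ≈ 112.3 g.

m_melted ≈ 112 g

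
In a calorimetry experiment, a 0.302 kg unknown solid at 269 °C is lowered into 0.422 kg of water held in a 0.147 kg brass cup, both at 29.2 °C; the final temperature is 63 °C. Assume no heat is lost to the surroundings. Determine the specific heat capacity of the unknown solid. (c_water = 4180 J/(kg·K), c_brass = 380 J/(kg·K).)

Heat gained plus heat lost sum to zero:
0.302×c×(63 − 269) + 0.422×4180×(63 − 29.2) + 0.147×380×(63 − 29.2) = 0
-62.21 c = -61510
c = -61510/-62.21 ≈ 988.7 J/(kg·K)

c ≈ 989 J/(kg·K)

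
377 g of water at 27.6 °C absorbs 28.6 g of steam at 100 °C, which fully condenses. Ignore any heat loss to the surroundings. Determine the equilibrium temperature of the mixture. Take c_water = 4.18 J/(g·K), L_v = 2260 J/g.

Heat gained plus heat lost sum to zero:
steam→water at 100 °C releases m L_v = 28.6·2260 = 64636; condensate cools 100→T: 28.6·4.18·(T − 100) = 119.55(T − 100); original water: 1575.9(T − 27.6)
1695.4 T = 64636 + 11955 + 43494 = 120085
T ≈ 70.83 °C — below 100 °C, confirming all the steam condensed.

T_f ≈ 70.8 °C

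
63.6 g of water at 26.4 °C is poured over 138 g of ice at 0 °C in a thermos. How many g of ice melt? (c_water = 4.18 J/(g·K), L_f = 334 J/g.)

m_melted ≈ 21 g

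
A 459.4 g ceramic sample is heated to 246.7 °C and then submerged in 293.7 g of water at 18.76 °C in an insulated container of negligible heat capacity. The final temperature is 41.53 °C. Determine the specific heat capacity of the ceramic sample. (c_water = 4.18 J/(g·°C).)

c ≈ 0.297 J/(g·°C)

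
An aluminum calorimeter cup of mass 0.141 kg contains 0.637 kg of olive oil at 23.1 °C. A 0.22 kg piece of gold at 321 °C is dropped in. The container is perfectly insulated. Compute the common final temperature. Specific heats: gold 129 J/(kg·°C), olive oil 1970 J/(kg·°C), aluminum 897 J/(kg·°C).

Setting the total heat transfer to zero:
0.22×129×(T − 321) + 0.637×1970×(T − 23.1) + 0.141×897×(T − 23.1) = 0
(28.38 + 1254.9 + 126.48) T = 28.38×321 + 1254.9×23.1 + 126.48×23.1
T = 41020 / 1409.7 = 29.1 °C

T_f ≈ 29.1 °C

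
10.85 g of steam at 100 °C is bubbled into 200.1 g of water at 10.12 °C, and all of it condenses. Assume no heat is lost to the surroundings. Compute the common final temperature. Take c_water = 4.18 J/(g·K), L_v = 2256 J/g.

Setting the total heat transfer to zero:
steam→water at 100 °C releases m L_v = 10.85×2256 = 24478; condensed water 100 °C→T: 45.35(T − 100); water warms: 200.1×4.18×(T − 10.12) = 836.42(T − 10.12)
881.77 T = 24478 + 4535.3 + 8464.6 = 37477
T ≈ 42.50 °C, under the boiling point, so the assumption holds.

T_f ≈ 42.5 °C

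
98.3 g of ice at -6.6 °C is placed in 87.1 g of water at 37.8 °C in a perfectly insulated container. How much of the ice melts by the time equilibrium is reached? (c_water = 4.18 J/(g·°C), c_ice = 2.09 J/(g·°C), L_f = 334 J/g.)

Heat available from the water dropping to 0 °C: 87.1·4.18·37.8 = 13762 J.
Warming the ice to 0 °C takes 98.3·2.09·6.6 = 1356 J, leaving 12406 J for melting.
Fully melting the ice requires m_ice L_f = 98.3·334 = 32832 J.
That's not enough to melt it all — equilibrium is at 0 °C with ice remaining.
m_melt = 12406 / L_f = 37.14 g.

m_melted ≈ 37.1 g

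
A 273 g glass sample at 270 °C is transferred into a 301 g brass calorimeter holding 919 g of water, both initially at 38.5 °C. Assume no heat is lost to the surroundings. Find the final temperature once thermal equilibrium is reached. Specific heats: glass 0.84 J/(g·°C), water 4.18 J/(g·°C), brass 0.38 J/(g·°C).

T_f ≈ 51.2 °C

Conservation of energy gives ΣQ = 0:
273·0.84·(T − 270) + 919·4.18·(T − 38.5) + 301·0.38·(T − 38.5) = 0
(229.32 + 3841.4 + 114.38) T = 229.32·270 + 3841.4·38.5 + 114.38·38.5
T = 214215/4185.1 ≈ 51.18 °C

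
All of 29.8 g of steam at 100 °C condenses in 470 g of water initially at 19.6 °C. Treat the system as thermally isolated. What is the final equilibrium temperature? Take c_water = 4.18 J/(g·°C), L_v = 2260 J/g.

T_f ≈ 56.6 °C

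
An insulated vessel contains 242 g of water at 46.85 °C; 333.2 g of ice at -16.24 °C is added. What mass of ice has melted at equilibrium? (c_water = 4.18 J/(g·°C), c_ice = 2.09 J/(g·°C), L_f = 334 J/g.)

Heat available from the water dropping to 0 °C: 242·4.18·46.85 = 47392 J.
Of that, 333.2·2.09·16.24 = 11309 J goes to bring the ice to 0 °C, leaving 36082 J.
Fully melting the ice requires m_ice L_f = 333.2·334 = 111289 J.
That's not enough to melt it all — equilibrium is at 0 °C with ice remaining.
m_melt = 36082 / L_f = 108 g.

m_melted ≈ 108 g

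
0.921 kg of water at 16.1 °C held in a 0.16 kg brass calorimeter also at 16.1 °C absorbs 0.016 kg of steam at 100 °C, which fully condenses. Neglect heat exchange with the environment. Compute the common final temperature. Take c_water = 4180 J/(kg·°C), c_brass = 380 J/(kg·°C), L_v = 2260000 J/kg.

T_f ≈ 26.6 °C

Energy conservation, ΣQ = 0:
latent heat released on condensation: 0.016·2260000 = 36160
  condensed water 100 °C→T: 66.88(T − 100)
  original water: 3849.8(T − 16.1)
  brass cup: 0.16·380·(T − 16.1) = 60.8(T − 16.1)
3977.5 T = 36160 + 6688 + 62960 = 105808
T ≈ 26.60 °C — below 100 °C, confirming all the steam condensed.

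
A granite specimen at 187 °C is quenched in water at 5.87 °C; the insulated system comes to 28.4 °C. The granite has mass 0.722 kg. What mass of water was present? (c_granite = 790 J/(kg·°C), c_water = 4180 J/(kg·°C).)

m ≈ 0.961 kg

Heat gained plus heat lost sum to zero:
0.722×790×(28.4 − 187) + m×4180×(28.4 − 5.87) = 0
94175 m = 90462
m = 90462/94175 ≈ 0.9606 kg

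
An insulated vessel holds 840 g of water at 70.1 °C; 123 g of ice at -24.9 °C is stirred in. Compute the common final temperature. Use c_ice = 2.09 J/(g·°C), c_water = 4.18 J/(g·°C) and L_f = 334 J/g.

Setting the total heat transfer to zero:
ice -24.9→0 °C: 123·2.09·24.9 = 6401; latent heat to melt: 123·334 = 41082; meltwater 0→T: 123·4.18·T = 514.14 T; water cools: 840·4.18·(T − 70.1) = 3511.2(T − 70.1)
4025.3 T = 246135 − 47483 = 198652
T ≈ 49.35 °C — above 0 °C, consistent with complete melting.

T_f ≈ 49.4 °C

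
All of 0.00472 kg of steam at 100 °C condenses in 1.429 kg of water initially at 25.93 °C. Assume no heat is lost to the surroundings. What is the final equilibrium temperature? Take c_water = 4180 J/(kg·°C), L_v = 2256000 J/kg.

T_f ≈ 28.0 °C

Conservation of energy gives ΣQ = 0:
latent heat released on condensation: 0.00472×2256000 = 10648; condensate cools 100→T: 0.00472×4180×(T − 100) = 19.73(T − 100); original water: 5973.2(T − 25.93)
5992.9 T = 10648 + 1973 + 154886 = 167507
T ≈ 27.95 °C (< 100 °C, so full condensation is consistent).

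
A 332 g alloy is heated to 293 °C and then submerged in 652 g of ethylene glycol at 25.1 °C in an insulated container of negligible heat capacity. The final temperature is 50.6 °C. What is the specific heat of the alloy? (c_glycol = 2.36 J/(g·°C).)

c ≈ 0.488 J/(g·°C)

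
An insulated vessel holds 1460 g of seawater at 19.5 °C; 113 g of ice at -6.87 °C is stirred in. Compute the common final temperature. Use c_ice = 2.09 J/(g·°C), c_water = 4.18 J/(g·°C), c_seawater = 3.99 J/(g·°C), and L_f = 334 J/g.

T_f ≈ 11.8 °C

Energy balance with sensible and latent terms:
warm ice to 0 °C: 113·2.09·(0 − (-6.87)) = 1622.5
  fusion: m_ice L_f = 113·334 = 37742
  meltwater 0→T: 113·4.18·T = 472.34 T
  seawater: 5825.4(T − 19.5)
6297.7 T = 113595 − 39364 = 74231
T ≈ 11.79 °C (positive, so assuming full melt was valid).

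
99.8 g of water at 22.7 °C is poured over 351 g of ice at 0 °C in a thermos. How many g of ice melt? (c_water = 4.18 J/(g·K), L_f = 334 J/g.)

Water can give up m c ΔT = 99.8×4.18×22.7 = 9469.6 J before reaching 0 °C.
Fully melting the ice requires m_ice L_f = 351×334 = 117234 J.
9469.6 J < 117234 J, so only part of the ice melts and the system sits at 0 °C.
m_melt = 9469.6 / L_f = 28.35 g.

m_melted ≈ 28.4 g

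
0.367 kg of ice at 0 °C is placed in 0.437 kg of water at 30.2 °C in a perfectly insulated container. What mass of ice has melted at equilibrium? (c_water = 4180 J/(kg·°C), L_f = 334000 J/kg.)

m_melted ≈ 0.165 kg

Cooling the water to 0 °C releases 0.437×4180×30.2 = 55165 J.
Fully melting the ice requires m_ice L_f = 0.367×334000 = 122578 J.
55165 J < 122578 J, so only part of the ice melts and the system sits at 0 °C.
Mass melted = 55165/334000 ≈ 0.1652 kg.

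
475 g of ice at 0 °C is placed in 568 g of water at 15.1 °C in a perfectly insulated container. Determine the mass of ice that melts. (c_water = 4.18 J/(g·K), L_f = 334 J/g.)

m_melted ≈ 107 g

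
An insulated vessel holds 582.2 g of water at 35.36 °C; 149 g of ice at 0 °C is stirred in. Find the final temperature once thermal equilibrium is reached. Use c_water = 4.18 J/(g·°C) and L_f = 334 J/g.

Energy balance with sensible and latent terms:
fusion: m_ice L_f = 149×334 = 49766; warm the meltwater: 622.82 T; water: 2433.6(T − 35.36)
3056.4 T = 86052 − 49766 = 36286
T ≈ 11.87 °C — above 0 °C, consistent with complete melting.

T_f ≈ 11.9 °C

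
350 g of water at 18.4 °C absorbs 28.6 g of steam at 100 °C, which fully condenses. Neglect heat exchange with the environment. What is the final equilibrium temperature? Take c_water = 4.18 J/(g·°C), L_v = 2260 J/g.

T_f ≈ 65.4 °C

Heat gained plus heat lost sum to zero:
steam→water at 100 °C releases m L_v = 28.6·2260 = 64636
  condensed water 100 °C→T: 119.55(T − 100)
  water warms: 350·4.18·(T − 18.4) = 1463(T − 18.4)
1582.5 T = 64636 + 11955 + 26919 = 103510
T ≈ 65.41 °C (< 100 °C, so full condensation is consistent).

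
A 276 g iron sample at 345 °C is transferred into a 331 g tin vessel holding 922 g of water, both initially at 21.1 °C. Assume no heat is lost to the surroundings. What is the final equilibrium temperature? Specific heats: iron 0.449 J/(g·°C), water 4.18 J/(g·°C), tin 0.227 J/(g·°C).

Energy conservation, ΣQ = 0:
276×0.449×(T − 345) + 922×4.18×(T − 21.1) + 331×0.227×(T − 21.1) = 0
4053 T = 125658
T = 125658 / 4053 = 31 °C

T_f ≈ 31.0 °C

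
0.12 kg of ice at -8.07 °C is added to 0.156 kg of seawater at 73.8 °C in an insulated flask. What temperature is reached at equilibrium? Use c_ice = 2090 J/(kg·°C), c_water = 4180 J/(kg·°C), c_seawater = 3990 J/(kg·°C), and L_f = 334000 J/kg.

Setting the total heat transfer to zero:
warm ice to 0 °C: 0.12·2090·(0 − (-8.07)) = 2024
  melt ice: 0.12·334000 = 40080
  meltwater 0→T: 0.12·4180·T = 501.6 T
  seawater: 622.44(T − 73.8)
1124 T = 45936 − 42104 = 3832.1
T ≈ 3.41 °C — above 0 °C, consistent with complete melting.

T_f ≈ 3.4 °C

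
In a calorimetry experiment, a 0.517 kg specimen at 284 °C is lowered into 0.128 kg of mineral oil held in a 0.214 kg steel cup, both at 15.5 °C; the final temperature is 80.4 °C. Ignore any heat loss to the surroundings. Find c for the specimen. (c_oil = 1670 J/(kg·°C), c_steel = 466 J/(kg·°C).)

c ≈ 193 J/(kg·°C)

Taking heat into each body as positive, Σ m c ΔT = 0:
0.517·c·(80.4 − 284) + 0.128·1670·(80.4 − 15.5) + 0.214·466·(80.4 − 15.5) = 0
-105.26 c = -20345
c = -20345/-105.26 ≈ 193.3 J/(kg·°C)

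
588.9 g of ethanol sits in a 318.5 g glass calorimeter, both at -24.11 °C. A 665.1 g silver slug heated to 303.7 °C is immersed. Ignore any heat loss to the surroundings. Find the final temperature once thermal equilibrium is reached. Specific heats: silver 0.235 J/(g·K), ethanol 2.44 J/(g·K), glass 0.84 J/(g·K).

T_f ≈ 3.4 °C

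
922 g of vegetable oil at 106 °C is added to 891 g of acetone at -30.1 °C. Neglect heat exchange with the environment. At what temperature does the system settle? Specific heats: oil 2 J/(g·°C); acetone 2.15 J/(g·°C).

Setting the total heat transfer to zero:
922*2*(T − 106) + 891*2.15*(T − (-30.1)) = 0
(1844 + 1915.6) T = 1844*106 + 1915.6*(-30.1)
T = 137803/3759.6 ≈ 36.65 °C

T_f ≈ 36.7 °C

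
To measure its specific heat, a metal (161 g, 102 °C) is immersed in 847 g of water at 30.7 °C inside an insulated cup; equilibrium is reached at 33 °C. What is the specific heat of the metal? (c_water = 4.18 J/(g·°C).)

c ≈ 0.733 J/(g·°C)

Heat lost by the metal = heat gained by the water:
161×c×(102 − 33) = 847×4.18×(33 − 30.7)
11109 c = 8143.1  ⇒  c ≈ 0.733 J/(g·°C)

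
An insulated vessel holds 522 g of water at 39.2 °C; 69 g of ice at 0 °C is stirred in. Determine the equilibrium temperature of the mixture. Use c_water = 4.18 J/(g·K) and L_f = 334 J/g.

T_f ≈ 25.3 °C

Energy balance with sensible and latent terms:
latent heat to melt: 69·334 = 23046; meltwater 0→T: 69·4.18·T = 288.42 T; water cools: 522·4.18·(T − 39.2) = 2182(T − 39.2)
2470.4 T = 85533 − 23046 = 62487
T ≈ 25.29 °C — above 0 °C, consistent with complete melting.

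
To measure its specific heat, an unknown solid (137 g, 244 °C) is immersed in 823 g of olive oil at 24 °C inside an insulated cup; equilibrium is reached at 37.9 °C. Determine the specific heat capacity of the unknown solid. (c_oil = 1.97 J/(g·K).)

c ≈ 0.798 J/(g·K)

Heat lost by the unknown solid = heat gained by the oil:
137·c·(244 − 37.9) = 823·1.97·(37.9 − 24)
28236 c = 22536  ⇒  c ≈ 0.7981 J/(g·K)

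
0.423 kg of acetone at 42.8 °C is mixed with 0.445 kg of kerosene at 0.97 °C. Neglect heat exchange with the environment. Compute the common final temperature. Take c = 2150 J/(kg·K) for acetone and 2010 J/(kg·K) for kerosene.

T_f ≈ 22.1 °C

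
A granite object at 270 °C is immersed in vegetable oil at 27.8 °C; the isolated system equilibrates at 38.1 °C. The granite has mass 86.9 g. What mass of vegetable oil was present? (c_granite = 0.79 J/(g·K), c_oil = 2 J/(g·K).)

m ≈ 773 g

Heat lost by the granite = heat gained by the oil:
86.9×0.79×(270 − 38.1) = m×2×(38.1 − 27.8)
20.6 m = 15920  ⇒  m ≈ 772.8 g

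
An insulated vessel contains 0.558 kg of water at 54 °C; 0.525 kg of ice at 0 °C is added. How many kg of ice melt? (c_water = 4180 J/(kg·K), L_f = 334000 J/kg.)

Heat available from the water dropping to 0 °C: 0.558×4180×54 = 125952 J.
Melting all 0.525 kg of ice would need 0.525×334000 = 175350 J.
That's not enough to melt it all — equilibrium is at 0 °C with ice remaining.
Mass melted = 125952/334000 ≈ 0.3771 kg.

m_melted ≈ 0.377 kg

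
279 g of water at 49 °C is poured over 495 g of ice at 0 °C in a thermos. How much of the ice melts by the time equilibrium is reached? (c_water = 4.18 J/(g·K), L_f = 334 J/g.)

m_melted ≈ 171 g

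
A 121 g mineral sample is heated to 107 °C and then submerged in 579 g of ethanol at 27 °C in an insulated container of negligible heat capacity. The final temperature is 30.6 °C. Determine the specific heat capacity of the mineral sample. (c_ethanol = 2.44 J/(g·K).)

Setting the total heat transfer to zero:
121×c×(30.6 − 107) + 579×2.44×(30.6 − 27) = 0
-9244.4 c = -5085.9
c = -5085.9/-9244.4 ≈ 0.5502 J/(g·K)

c ≈ 0.55 J/(g·K)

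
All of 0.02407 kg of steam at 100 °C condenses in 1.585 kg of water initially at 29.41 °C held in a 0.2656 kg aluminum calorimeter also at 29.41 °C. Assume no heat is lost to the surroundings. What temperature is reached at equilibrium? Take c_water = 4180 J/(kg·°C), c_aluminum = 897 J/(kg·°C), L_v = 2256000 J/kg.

T_f ≈ 38.2 °C

Energy balance with sensible and latent terms:
latent heat released on condensation: 0.02407×2256000 = 54302; condensed water 100 °C→T: 100.61(T − 100); water warms: 1.585×4180×(T − 29.41) = 6625.3(T − 29.41); aluminum cup: 0.2656×897×(T − 29.41) = 238.24(T − 29.41)
6964.2 T = 54302 + 10061 + 201857 = 266220
T ≈ 38.23 °C, under the boiling point, so the assumption holds.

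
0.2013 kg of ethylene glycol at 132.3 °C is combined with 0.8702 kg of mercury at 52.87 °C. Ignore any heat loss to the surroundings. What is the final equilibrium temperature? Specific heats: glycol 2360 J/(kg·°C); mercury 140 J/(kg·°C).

Heat lost by the glycol equals heat gained by the mercury:
0.2013*2360*(132.3 − T) = 0.8702*140*(T − 52.87)
475.07(132.3 − T) = 121.83(T − 52.87)
596.9 T = 69293  ⇒  T ≈ 116.09 °C

T_f ≈ 116.1 °C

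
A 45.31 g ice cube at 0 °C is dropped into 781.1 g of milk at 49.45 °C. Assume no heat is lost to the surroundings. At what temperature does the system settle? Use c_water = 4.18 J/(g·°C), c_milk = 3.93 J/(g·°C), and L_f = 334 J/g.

T_f ≈ 41.9 °C

Net heat exchanged in the isolated system is zero:
fusion: m_ice L_f = 45.31×334 = 15134; meltwater 0→T: 45.31×4.18×T = 189.4 T; milk: 3069.7(T − 49.45)
3259.1 T = 151798 − 15134 = 136664
T ≈ 41.93 °C (positive, so assuming full melt was valid).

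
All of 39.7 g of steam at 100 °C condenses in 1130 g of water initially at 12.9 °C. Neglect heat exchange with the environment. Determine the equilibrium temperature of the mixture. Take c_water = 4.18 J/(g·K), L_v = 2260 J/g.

Heat gained plus heat lost sum to zero:
latent heat released on condensation: 39.7×2260 = 89722
  condensed water 100 °C→T: 165.95(T − 100)
  water warms: 1130×4.18×(T − 12.9) = 4723.4(T − 12.9)
4889.3 T = 89722 + 16595 + 60932 = 167248
T ≈ 34.21 °C, under the boiling point, so the assumption holds.

T_f ≈ 34.2 °C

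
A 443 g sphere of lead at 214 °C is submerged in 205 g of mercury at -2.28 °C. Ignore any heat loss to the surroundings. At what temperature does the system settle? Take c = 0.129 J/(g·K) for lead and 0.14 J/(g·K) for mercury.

T_f ≈ 141.7 °C

Heat gained plus heat lost sum to zero:
443·0.129·(T − 214) + 205·0.14·(T − (-2.28)) = 0
(57.15 + 28.7) T = 57.15·214 + 28.7·(-2.28)
T = 12164 / 85.85 = 142 °C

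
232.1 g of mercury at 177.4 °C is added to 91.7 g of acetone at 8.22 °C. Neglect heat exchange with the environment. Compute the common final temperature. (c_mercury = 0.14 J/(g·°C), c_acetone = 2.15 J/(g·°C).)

T_f ≈ 32.2 °C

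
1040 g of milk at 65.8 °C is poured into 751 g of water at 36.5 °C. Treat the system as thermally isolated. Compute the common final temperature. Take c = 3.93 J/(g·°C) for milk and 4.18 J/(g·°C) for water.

T_f is the heat-capacity-weighted average of the initial temperatures:
T_f = (4087.2×65.8 + 3139.2×36.5) / (4087.2 + 3139.2)
    = 383518 / 7226.4 ≈ 53.07 °C

T_f ≈ 53.1 °C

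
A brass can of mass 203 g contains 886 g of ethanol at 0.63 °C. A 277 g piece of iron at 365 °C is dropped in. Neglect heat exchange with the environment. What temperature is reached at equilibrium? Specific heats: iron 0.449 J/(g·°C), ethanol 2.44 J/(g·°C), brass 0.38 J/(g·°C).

T_f ≈ 19.8 °C

Energy conservation, ΣQ = 0:
277·0.449·(T − 365) + 886·2.44·(T − 0.63) + 203·0.38·(T − 0.63) = 0
124.37(T − 365) + 2161.8(T − 0.63) + 77.14(T − 0.63) = 0
2363.4 T = 46807
T ≈ 19.81 °C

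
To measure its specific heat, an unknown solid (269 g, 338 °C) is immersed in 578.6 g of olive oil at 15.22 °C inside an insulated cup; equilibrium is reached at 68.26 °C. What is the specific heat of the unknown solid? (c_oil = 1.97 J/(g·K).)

Heat gained plus heat lost sum to zero:
269×c×(68.26 − 338) + 578.6×1.97×(68.26 − 15.22) = 0
-72560 c = -60457
c = -60457/-72560 ≈ 0.8332 J/(g·K)

c ≈ 0.833 J/(g·K)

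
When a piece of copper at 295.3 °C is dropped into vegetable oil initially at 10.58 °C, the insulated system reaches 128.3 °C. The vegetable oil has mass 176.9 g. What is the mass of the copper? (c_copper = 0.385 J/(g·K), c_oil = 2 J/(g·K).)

Let T be the final temperature. ΣQ_i = 0:
m·0.385·(128.3 − 295.3) + 176.9·2·(128.3 − 10.58) = 0
-64.3 m = -41649
m = -41649/-64.3 ≈ 647.8 g

m ≈ 648 g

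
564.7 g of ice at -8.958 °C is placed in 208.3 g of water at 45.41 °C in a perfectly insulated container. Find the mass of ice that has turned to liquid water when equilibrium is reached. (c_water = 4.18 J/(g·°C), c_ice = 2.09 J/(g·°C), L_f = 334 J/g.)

m_melted ≈ 86.7 g

Cooling the water to 0 °C releases 208.3·4.18·45.41 = 39538 J.
Of that, 564.7·2.09·8.958 = 10572 J goes to bring the ice to 0 °C, leaving 28966 J.
Fully melting the ice requires m_ice L_f = 564.7·334 = 188610 J.
That's not enough to melt it all — equilibrium is at 0 °C with ice remaining.
m_melted·334 = 28966  ⇒  m_melted ≈ 86.72 g.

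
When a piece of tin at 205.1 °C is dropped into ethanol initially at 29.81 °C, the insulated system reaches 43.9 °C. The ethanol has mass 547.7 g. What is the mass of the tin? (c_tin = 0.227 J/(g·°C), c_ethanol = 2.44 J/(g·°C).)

Heat lost by the tin = heat gained by the ethanol:
m·0.227·(205.1 − 43.9) = 547.7·2.44·(43.9 − 29.81)
36.59 m = 18830  ⇒  m ≈ 514.6 g

m ≈ 515 g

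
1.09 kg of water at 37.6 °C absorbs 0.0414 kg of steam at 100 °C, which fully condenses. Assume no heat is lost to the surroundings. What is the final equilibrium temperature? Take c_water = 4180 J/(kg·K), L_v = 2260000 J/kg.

T_f ≈ 59.7 °C

Setting the total heat transfer to zero:
condense steam: −0.0414×2260000 = −93564
  condensed water 100 °C→T: 173.05(T − 100)
  original water: 4556.2(T − 37.6)
4729.3 T = 93564 + 17305 + 171313 = 282182
T ≈ 59.67 °C (< 100 °C, so full condensation is consistent).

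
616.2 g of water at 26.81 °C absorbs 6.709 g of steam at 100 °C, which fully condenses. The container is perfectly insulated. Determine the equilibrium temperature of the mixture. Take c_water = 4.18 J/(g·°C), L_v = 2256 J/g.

T_f ≈ 33.4 °C

Setting the total heat transfer to zero:
steam→water at 100 °C releases m L_v = 6.709×2256 = 15136; condensate cools 100→T: 6.709×4.18×(T − 100) = 28.04(T − 100); water warms: 616.2×4.18×(T − 26.81) = 2575.7(T − 26.81)
2603.8 T = 15136 + 2804.4 + 69055 = 86995
T ≈ 33.41 °C — below 100 °C, confirming all the steam condensed.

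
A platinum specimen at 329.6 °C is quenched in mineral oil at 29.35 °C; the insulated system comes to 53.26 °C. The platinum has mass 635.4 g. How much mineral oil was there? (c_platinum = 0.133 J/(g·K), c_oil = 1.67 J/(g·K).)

Heat lost by the platinum = heat gained by the oil:
635.4×0.133×(329.6 − 53.26) = m×1.67×(53.26 − 29.35)
39.93 m = 23353  ⇒  m ≈ 584.9 g

m ≈ 585 g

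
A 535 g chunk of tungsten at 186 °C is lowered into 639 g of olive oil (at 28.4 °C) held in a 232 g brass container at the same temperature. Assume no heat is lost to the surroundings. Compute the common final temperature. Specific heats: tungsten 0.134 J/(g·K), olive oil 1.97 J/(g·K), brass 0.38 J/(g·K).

Setting the total heat transfer to zero:
535×0.134×(T − 186) + 639×1.97×(T − 28.4) + 232×0.38×(T − 28.4) = 0
1418.7 T = 51589
T = 51589/1418.7 ≈ 36.36 °C

T_f ≈ 36.4 °C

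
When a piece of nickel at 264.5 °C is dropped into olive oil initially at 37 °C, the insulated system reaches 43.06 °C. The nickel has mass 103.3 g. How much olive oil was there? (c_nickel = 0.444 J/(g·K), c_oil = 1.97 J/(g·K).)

m ≈ 851 g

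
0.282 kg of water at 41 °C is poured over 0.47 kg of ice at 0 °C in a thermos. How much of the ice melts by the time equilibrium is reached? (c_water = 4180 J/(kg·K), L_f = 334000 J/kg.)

m_melted ≈ 0.145 kg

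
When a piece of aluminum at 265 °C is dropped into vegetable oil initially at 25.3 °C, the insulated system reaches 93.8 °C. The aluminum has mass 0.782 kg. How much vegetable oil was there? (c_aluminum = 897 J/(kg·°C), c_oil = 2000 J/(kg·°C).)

m ≈ 0.877 kg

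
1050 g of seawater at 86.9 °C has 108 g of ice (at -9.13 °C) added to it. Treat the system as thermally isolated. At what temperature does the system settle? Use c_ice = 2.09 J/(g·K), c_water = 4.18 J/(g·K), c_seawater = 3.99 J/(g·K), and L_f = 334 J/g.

T_f ≈ 70.2 °C

Energy balance with sensible and latent terms:
warm ice to 0 °C: 108·2.09·(0 − (-9.13)) = 2060.8; melt ice: 108·334 = 36072; meltwater 0→T: 108·4.18·T = 451.44 T; seawater: 4189.5(T − 86.9)
4640.9 T = 364068 − 38133 = 325935
T ≈ 70.23 °C (positive, so assuming full melt was valid).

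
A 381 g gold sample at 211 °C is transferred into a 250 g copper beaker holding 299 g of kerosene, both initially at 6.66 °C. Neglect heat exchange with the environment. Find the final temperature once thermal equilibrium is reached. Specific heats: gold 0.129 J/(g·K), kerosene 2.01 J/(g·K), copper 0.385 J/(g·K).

T_f ≈ 20.1 °C

Net heat exchanged in the isolated system is zero:
381×0.129×(T − 211) + 299×2.01×(T − 6.66) + 250×0.385×(T − 6.66) = 0
(49.15 + 600.99 + 96.25) T = 49.15×211 + 600.99×6.66 + 96.25×6.66
T = 15014/746.39 ≈ 20.12 °C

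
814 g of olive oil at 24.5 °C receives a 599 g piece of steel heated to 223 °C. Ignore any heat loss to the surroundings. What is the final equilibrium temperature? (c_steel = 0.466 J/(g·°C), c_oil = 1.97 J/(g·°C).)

T_f ≈ 53.9 °C

With ΣQ=0 the equilibrium temperature is the m·c-weighted mean:
T_f = (279.13*223 + 1603.6*24.5) / (279.13 + 1603.6)
    = 101535 / 1882.7 ≈ 53.93 °C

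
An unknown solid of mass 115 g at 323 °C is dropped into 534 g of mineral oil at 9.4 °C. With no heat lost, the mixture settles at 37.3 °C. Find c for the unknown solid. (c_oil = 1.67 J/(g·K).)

c ≈ 0.757 J/(g·K)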